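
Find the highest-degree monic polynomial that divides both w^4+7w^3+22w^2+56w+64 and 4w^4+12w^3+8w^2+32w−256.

w^3+5w^2+12w+32

Apply the Euclidean algorithm:
  w^4+7w^3+22w^2+56w+64 = (1/4)(4w^4+12w^3+8w^2+32w−256) + (4w^3+20w^2+48w+128)
  4w^4+12w^3+8w^2+32w−256 = (w−2)(4w^3+20w^2+48w+128) + (0)
Last nonzero remainder: 4w^3+20w^2+48w+128. Dividing through by 4 gives the monic gcd w^3+5w^2+12w+32.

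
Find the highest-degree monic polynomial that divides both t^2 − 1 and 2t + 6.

1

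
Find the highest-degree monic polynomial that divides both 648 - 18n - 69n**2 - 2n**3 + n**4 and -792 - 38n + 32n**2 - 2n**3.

-36 - 5n + n**2

By polynomial division,
  n**4 - 2n**3 - 69n**2 - 18n + 648 = (-(1/2)n - 7)(-2n**3 + 32n**2 - 38n - 792) + (136n**2 - 680n - 4896)
  -2n**3 + 32n**2 - 38n - 792 = (-(1/68)n + 11/68)(136n**2 - 680n - 4896) + (0)
Last nonzero remainder: 136n**2 - 680n - 4896. Dividing through by 136 gives the monic gcd n**2 - 5n - 36.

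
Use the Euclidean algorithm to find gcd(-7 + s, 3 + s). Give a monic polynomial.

Euclidean algorithm in ℚ[s]:
  s - 7 = (s + 3) + (-10)
  s + 3 = (-(1/10)s - 3/10)(-10) + (0)
The last nonzero remainder is the constant -10, so the polynomials are coprime and gcd = 1.

1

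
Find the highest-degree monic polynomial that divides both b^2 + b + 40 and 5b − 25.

Apply the Euclidean algorithm:
  b^2 + b + 40 = ((1/5)b + 6/5)(5b − 25) + (70)
  5b − 25 = ((1/14)b − 5/14)(70) + (0)
The last nonzero remainder is the constant 70, so the polynomials are coprime and gcd = 1.

1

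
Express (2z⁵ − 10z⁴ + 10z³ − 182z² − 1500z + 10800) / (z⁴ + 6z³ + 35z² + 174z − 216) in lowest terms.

Euclidean algorithm in ℚ[z]:
  2z⁵ − 10z⁴ + 10z³ − 182z² − 1500z + 10800 = (2z − 22)(z⁴ + 6z³ + 35z² + 174z − 216) + (72z³ + 240z² + 2760z + 6048)
  z⁴ + 6z³ + 35z² + 174z − 216 = ((1/72)z + 1/27)(72z³ + 240z² + 2760z + 6048) + (−(110/9)z² − (110/9)z − 440)
  72z³ + 240z² + 2760z + 6048 = (−(324/55)z − 756/55)(−(110/9)z² − (110/9)z − 440) + (0)
Last nonzero remainder: −(110/9)z² − (110/9)z − 440. Dividing through by −110/9 gives the monic gcd z² + z + 36.
Cancel z² + z + 36 from numerator and denominator to get the reduced form.

(2z³ − 12z² − 50z + 300)/(z² + 5z − 6)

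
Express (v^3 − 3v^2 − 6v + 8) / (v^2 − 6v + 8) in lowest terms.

(v^2 + v − 2)/(v − 2)

Repeated division with remainder:
  v^3 − 3v^2 − 6v + 8 = (v + 3)(v^2 − 6v + 8) + (4v − 16)
  v^2 − 6v + 8 = ((1/4)v − 1/2)(4v − 16) + (0)
Last nonzero remainder: 4v − 16. Dividing through by 4 gives the monic gcd v − 4.
Cancel v − 4 from numerator and denominator to get the reduced form.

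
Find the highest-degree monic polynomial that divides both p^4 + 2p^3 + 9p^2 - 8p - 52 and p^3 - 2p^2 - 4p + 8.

Repeated division with remainder:
  p^4 + 2p^3 + 9p^2 - 8p - 52 = (p + 4)(p^3 - 2p^2 - 4p + 8) + (21p^2 - 84)
  p^3 - 2p^2 - 4p + 8 = ((1/21)p - 2/21)(21p^2 - 84) + (0)
Last nonzero remainder: 21p^2 - 84. Dividing through by 21 gives the monic gcd p^2 - 4.

p^2 - 4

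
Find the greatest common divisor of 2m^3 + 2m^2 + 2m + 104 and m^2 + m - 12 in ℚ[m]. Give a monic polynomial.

m + 4

Euclidean algorithm in ℚ[m]:
  2m^3 + 2m^2 + 2m + 104 = (2m)(m^2 + m - 12) + (26m + 104)
  m^2 + m - 12 = ((1/26)m - 3/26)(26m + 104) + (0)
Last nonzero remainder: 26m + 104. Dividing through by 26 gives the monic gcd m + 4.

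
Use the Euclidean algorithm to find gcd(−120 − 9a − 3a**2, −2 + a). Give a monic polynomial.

Apply the Euclidean algorithm:
  −3a**2 − 9a − 120 = (−3a − 15)(a − 2) + (−150)
  a − 2 = (−(1/150)a + 1/75)(−150) + (0)
The last nonzero remainder is the constant −150, so the polynomials are coprime and gcd = 1.

1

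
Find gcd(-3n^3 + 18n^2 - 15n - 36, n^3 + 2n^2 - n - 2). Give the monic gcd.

n + 1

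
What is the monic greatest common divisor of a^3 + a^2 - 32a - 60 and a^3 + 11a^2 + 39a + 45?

a + 5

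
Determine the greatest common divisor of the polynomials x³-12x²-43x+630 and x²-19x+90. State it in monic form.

Repeated division with remainder:
  x³-12x²-43x+630 = (x+7)(x²-19x+90) + (0)
The last nonzero remainder x²-19x+90 is already monic.

x²-19x+90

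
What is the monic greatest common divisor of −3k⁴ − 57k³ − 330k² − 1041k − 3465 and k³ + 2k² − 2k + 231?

Euclidean algorithm in ℚ[k]:
  −3k⁴ − 57k³ − 330k² − 1041k − 3465 = (−3k − 51)(k³ + 2k² − 2k + 231) + (−234k² − 450k + 8316)
  k³ + 2k² − 2k + 231 = (−(1/234)k − 1/3042)(−234k² − 450k + 8316) + ((5643/169)k + 39501/169)
  −234k² − 450k + 8316 = (−(4394/627)k + 676/19)((5643/169)k + 39501/169) + (0)
Last nonzero remainder: (5643/169)k + 39501/169. Dividing through by 5643/169 gives the monic gcd k + 7.

k + 7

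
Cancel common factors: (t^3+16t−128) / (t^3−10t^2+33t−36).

(t^2+4t+32)/(t^2−6t+9)

Euclidean algorithm in ℚ[t]:
  t^3+16t−128 = (t^3−10t^2+33t−36) + (10t^2−17t−92)
  t^3−10t^2+33t−36 = ((1/10)t−83/100)(10t^2−17t−92) + ((2809/100)t−2809/25)
  10t^2−17t−92 = ((1000/2809)t+2300/2809)((2809/100)t−2809/25) + (0)
Last nonzero remainder: (2809/100)t−2809/25. Dividing through by 2809/100 gives the monic gcd t−4.
Cancel t−4 from numerator and denominator to get the reduced form.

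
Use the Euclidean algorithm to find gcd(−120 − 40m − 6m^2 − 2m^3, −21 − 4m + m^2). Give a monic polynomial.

Apply the Euclidean algorithm:
  −2m^3 − 6m^2 − 40m − 120 = (−2m − 14)(m^2 − 4m − 21) + (−138m − 414)
  m^2 − 4m − 21 = (−(1/138)m + 7/138)(−138m − 414) + (0)
Last nonzero remainder: −138m − 414. Dividing through by −138 gives the monic gcd m + 3.

3 + m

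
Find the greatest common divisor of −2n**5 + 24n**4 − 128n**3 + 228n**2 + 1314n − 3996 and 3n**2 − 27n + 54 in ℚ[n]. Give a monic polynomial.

n**2 − 9n + 18

Euclidean algorithm in ℚ[n]:
  −2n**5 + 24n**4 − 128n**3 + 228n**2 + 1314n − 3996 = (−(2/3)n**3 + 2n**2 − (38/3)n − 74)(3n**2 − 27n + 54) + (0)
Last nonzero remainder: 3n**2 − 27n + 54. Dividing through by 3 gives the monic gcd n**2 − 9n + 18.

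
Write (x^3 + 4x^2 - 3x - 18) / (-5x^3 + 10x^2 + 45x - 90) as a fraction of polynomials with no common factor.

Apply the Euclidean algorithm:
  x^3 + 4x^2 - 3x - 18 = (-1/5)(-5x^3 + 10x^2 + 45x - 90) + (6x^2 + 6x - 36)
  -5x^3 + 10x^2 + 45x - 90 = (-(5/6)x + 5/2)(6x^2 + 6x - 36) + (0)
Last nonzero remainder: 6x^2 + 6x - 36. Dividing through by 6 gives the monic gcd x^2 + x - 6.
Cancel x^2 + x - 6 from numerator and denominator to get the reduced form.

(-x - 3)/(5x - 15)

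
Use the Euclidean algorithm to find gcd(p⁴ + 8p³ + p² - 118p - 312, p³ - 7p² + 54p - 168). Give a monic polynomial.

p - 4

Euclidean algorithm in ℚ[p]:
  p⁴ + 8p³ + p² - 118p - 312 = (p + 15)(p³ - 7p² + 54p - 168) + (52p² - 760p + 2208)
  p³ - 7p² + 54p - 168 = ((1/52)p + 99/676)(52p² - 760p + 2208) + ((20760/169)p - 83040/169)
  52p² - 760p + 2208 = ((2197/5190)p - 3887/865)((20760/169)p - 83040/169) + (0)
Last nonzero remainder: (20760/169)p - 83040/169. Dividing through by 20760/169 gives the monic gcd p - 4.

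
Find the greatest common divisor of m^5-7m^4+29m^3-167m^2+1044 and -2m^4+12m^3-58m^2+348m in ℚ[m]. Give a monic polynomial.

m^3-6m^2+29m-174

Euclidean algorithm in ℚ[m]:
  m^5-7m^4+29m^3-167m^2+1044 = (-(1/2)m+1/2)(-2m^4+12m^3-58m^2+348m) + (-6m^3+36m^2-174m+1044)
  -2m^4+12m^3-58m^2+348m = ((1/3)m)(-6m^3+36m^2-174m+1044) + (0)
Last nonzero remainder: -6m^3+36m^2-174m+1044. Dividing through by -6 gives the monic gcd m^3-6m^2+29m-174.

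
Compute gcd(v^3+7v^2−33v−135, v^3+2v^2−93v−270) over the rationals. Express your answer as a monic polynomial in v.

Euclidean algorithm in ℚ[v]:
  v^3+7v^2−33v−135 = (v^3+2v^2−93v−270) + (5v^2+60v+135)
  v^3+2v^2−93v−270 = ((1/5)v−2)(5v^2+60v+135) + (0)
Last nonzero remainder: 5v^2+60v+135. Dividing through by 5 gives the monic gcd v^2+12v+27.

v^2+12v+27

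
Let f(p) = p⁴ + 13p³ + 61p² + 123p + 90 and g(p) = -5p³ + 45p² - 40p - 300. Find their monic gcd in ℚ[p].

Repeated division with remainder:
  p⁴ + 13p³ + 61p² + 123p + 90 = (-(1/5)p - 22/5)(-5p³ + 45p² - 40p - 300) + (251p² - 113p - 1230)
  -5p³ + 45p² - 40p - 300 = (-(5/251)p + 10730/63001)(251p² - 113p - 1230) + (-(2851200/63001)p - 5702400/63001)
  251p² - 113p - 1230 = (-(15813251/2851200)p + 2583041/190080)(-(2851200/63001)p - 5702400/63001) + (0)
Last nonzero remainder: -(2851200/63001)p - 5702400/63001. Dividing through by -2851200/63001 gives the monic gcd p + 2.

p + 2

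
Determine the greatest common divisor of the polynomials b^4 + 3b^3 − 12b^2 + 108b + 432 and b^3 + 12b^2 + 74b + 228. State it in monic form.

By polynomial division,
  b^4 + 3b^3 − 12b^2 + 108b + 432 = (b − 9)(b^3 + 12b^2 + 74b + 228) + (22b^2 + 546b + 2484)
  b^3 + 12b^2 + 74b + 228 = ((1/22)b − 141/242)(22b^2 + 546b + 2484) + ((33785/121)b + 202710/121)
  22b^2 + 546b + 2484 = ((2662/33785)b + 50094/33785)((33785/121)b + 202710/121) + (0)
Last nonzero remainder: (33785/121)b + 202710/121. Dividing through by 33785/121 gives the monic gcd b + 6.

b + 6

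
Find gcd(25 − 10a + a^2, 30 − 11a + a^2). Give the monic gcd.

−5 + a

By polynomial division,
  a^2 − 10a + 25 = (a^2 − 11a + 30) + (a − 5)
  a^2 − 11a + 30 = (a − 6)(a − 5) + (0)
The last nonzero remainder a − 5 is already monic.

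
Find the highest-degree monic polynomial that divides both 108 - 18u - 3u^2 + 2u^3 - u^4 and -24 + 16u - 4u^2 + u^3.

12 - 2u + u^2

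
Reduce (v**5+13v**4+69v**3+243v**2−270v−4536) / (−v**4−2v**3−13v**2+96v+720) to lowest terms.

(−v**3−10v**2−3v+126)/(v**2−v−20)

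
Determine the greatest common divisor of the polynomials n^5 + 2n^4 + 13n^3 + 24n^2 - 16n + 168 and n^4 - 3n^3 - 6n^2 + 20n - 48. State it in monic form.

n^3 + n^2 - 2n + 12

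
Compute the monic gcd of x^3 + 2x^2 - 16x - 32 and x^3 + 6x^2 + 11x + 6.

By polynomial division,
  x^3 + 2x^2 - 16x - 32 = (x^3 + 6x^2 + 11x + 6) + (-4x^2 - 27x - 38)
  x^3 + 6x^2 + 11x + 6 = (-(1/4)x + 3/16)(-4x^2 - 27x - 38) + ((105/16)x + 105/8)
  -4x^2 - 27x - 38 = (-(64/105)x - 304/105)((105/16)x + 105/8) + (0)
Last nonzero remainder: (105/16)x + 105/8. Dividing through by 105/16 gives the monic gcd x + 2.

x + 2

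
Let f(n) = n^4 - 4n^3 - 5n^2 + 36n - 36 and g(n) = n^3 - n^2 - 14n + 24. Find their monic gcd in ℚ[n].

Euclidean algorithm in ℚ[n]:
  n^4 - 4n^3 - 5n^2 + 36n - 36 = (n - 3)(n^3 - n^2 - 14n + 24) + (6n^2 - 30n + 36)
  n^3 - n^2 - 14n + 24 = ((1/6)n + 2/3)(6n^2 - 30n + 36) + (0)
Last nonzero remainder: 6n^2 - 30n + 36. Dividing through by 6 gives the monic gcd n^2 - 5n + 6.

n^2 - 5n + 6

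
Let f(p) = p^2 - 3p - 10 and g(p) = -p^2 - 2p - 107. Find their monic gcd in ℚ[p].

1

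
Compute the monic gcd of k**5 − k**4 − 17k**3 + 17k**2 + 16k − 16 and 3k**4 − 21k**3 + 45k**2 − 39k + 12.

k**3 − 6k**2 + 9k − 4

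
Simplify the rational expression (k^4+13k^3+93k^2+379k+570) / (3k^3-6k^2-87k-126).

(k^3+10k^2+63k+190)/(3k^2-15k-42)

Repeated division with remainder:
  k^4+13k^3+93k^2+379k+570 = ((1/3)k+5)(3k^3-6k^2-87k-126) + (152k^2+856k+1200)
  3k^3-6k^2-87k-126 = ((3/152)k-435/2888)(152k^2+856k+1200) + ((6588/361)k+19764/361)
  152k^2+856k+1200 = ((13718/1647)k+36100/1647)((6588/361)k+19764/361) + (0)
Last nonzero remainder: (6588/361)k+19764/361. Dividing through by 6588/361 gives the monic gcd k+3.
Cancel k+3 from numerator and denominator to get the reduced form.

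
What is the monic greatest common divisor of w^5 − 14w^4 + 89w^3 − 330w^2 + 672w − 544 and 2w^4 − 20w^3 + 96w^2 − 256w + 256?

w^2 − 6w + 8

Apply the Euclidean algorithm:
  w^5 − 14w^4 + 89w^3 − 330w^2 + 672w − 544 = ((1/2)w − 2)(2w^4 − 20w^3 + 96w^2 − 256w + 256) + (w^3 − 10w^2 + 32w − 32)
  2w^4 − 20w^3 + 96w^2 − 256w + 256 = (2w)(w^3 − 10w^2 + 32w − 32) + (32w^2 − 192w + 256)
  w^3 − 10w^2 + 32w − 32 = ((1/32)w − 1/8)(32w^2 − 192w + 256) + (0)
Last nonzero remainder: 32w^2 − 192w + 256. Dividing through by 32 gives the monic gcd w^2 − 6w + 8.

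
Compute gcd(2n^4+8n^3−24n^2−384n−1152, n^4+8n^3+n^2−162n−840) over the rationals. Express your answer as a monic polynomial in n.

n^2+6n+24

Repeated division with remainder:
  2n^4+8n^3−24n^2−384n−1152 = (2)(n^4+8n^3+n^2−162n−840) + (−8n^3−26n^2−60n+528)
  n^4+8n^3+n^2−162n−840 = (−(1/8)n−19/32)(−8n^3−26n^2−60n+528) + (−(351/16)n^2−(1053/8)n−1053/2)
  −8n^3−26n^2−60n+528 = ((128/351)n−352/351)(−(351/16)n^2−(1053/8)n−1053/2) + (0)
Last nonzero remainder: −(351/16)n^2−(1053/8)n−1053/2. Dividing through by −351/16 gives the monic gcd n^2+6n+24.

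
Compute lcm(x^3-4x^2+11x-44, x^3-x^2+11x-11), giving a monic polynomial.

x^4-5x^3+15x^2-55x+44

By polynomial division,
  x^3-4x^2+11x-44 = (x^3-x^2+11x-11) + (-3x^2-33)
  x^3-x^2+11x-11 = (-(1/3)x+1/3)(-3x^2-33) + (0)
Last nonzero remainder: -3x^2-33. Dividing through by -3 gives the monic gcd x^2+11.
Then lcm(f, g) = f·g / gcd(f, g); expanding and making the result monic gives the answer.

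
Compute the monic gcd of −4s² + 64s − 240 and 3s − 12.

1

Repeated division with remainder:
  −4s² + 64s − 240 = (−(4/3)s + 16)(3s − 12) + (−48)
  3s − 12 = (−(1/16)s + 1/4)(−48) + (0)
The last nonzero remainder is the constant −48, so the polynomials are coprime and gcd = 1.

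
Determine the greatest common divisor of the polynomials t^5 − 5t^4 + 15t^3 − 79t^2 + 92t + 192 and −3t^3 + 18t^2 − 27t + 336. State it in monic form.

Euclidean algorithm in ℚ[t]:
  t^5 − 5t^4 + 15t^3 − 79t^2 + 92t + 192 = (−(1/3)t^2 − (1/3)t − 4)(−3t^3 + 18t^2 − 27t + 336) + (96t^2 + 96t + 1536)
  −3t^3 + 18t^2 − 27t + 336 = (−(1/32)t + 7/32)(96t^2 + 96t + 1536) + (0)
Last nonzero remainder: 96t^2 + 96t + 1536. Dividing through by 96 gives the monic gcd t^2 + t + 16.

t^2 + t + 16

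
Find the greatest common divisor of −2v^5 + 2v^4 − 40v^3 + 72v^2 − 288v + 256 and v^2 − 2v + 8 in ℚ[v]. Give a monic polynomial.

v^2 − 2v + 8

By polynomial division,
  −2v^5 + 2v^4 − 40v^3 + 72v^2 − 288v + 256 = (−2v^3 − 2v^2 − 28v + 32)(v^2 − 2v + 8) + (0)
The last nonzero remainder v^2 − 2v + 8 is already monic.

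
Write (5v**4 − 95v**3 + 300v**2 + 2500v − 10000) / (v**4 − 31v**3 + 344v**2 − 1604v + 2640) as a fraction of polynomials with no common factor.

Euclidean algorithm in ℚ[v]:
  5v**4 − 95v**3 + 300v**2 + 2500v − 10000 = (5)(v**4 − 31v**3 + 344v**2 − 1604v + 2640) + (60v**3 − 1420v**2 + 10520v − 23200)
  v**4 − 31v**3 + 344v**2 − 1604v + 2640 = ((1/60)v − 11/90)(60v**3 − 1420v**2 + 10520v − 23200) + (−(44/9)v**2 + (616/9)v − 1760/9)
  60v**3 − 1420v**2 + 10520v − 23200 = (−(135/11)v + 1305/11)(−(44/9)v**2 + (616/9)v − 1760/9) + (0)
Last nonzero remainder: −(44/9)v**2 + (616/9)v − 1760/9. Dividing through by −44/9 gives the monic gcd v**2 − 14v + 40.
Cancel v**2 − 14v + 40 from numerator and denominator to get the reduced form.

(5v**2 − 25v − 250)/(v**2 − 17v + 66)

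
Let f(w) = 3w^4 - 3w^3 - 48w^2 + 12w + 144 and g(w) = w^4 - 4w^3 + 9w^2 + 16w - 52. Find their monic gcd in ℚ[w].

Apply the Euclidean algorithm:
  3w^4 - 3w^3 - 48w^2 + 12w + 144 = (3)(w^4 - 4w^3 + 9w^2 + 16w - 52) + (9w^3 - 75w^2 - 36w + 300)
  w^4 - 4w^3 + 9w^2 + 16w - 52 = ((1/9)w + 13/27)(9w^3 - 75w^2 - 36w + 300) + ((442/9)w^2 - 1768/9)
  9w^3 - 75w^2 - 36w + 300 = ((81/442)w - 675/442)((442/9)w^2 - 1768/9) + (0)
Last nonzero remainder: (442/9)w^2 - 1768/9. Dividing through by 442/9 gives the monic gcd w^2 - 4.

w^2 - 4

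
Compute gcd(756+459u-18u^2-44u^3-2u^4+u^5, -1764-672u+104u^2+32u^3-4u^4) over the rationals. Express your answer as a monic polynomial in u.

Euclidean algorithm in ℚ[u]:
  u^5-2u^4-44u^3-18u^2+459u+756 = (-(1/4)u-3/2)(-4u^4+32u^3+104u^2-672u-1764) + (30u^3-30u^2-990u-1890)
  -4u^4+32u^3+104u^2-672u-1764 = (-(2/15)u+14/15)(30u^3-30u^2-990u-1890) + (0)
Last nonzero remainder: 30u^3-30u^2-990u-1890. Dividing through by 30 gives the monic gcd u^3-u^2-33u-63.

-63-33u-u^2+u^3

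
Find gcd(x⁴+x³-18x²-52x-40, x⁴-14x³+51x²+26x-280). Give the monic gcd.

x²-3x-10

Repeated division with remainder:
  x⁴+x³-18x²-52x-40 = (x⁴-14x³+51x²+26x-280) + (15x³-69x²-78x+240)
  x⁴-14x³+51x²+26x-280 = ((1/15)x-47/75)(15x³-69x²-78x+240) + ((324/25)x²-(972/25)x-648/5)
  15x³-69x²-78x+240 = ((125/108)x-50/27)((324/25)x²-(972/25)x-648/5) + (0)
Last nonzero remainder: (324/25)x²-(972/25)x-648/5. Dividing through by 324/25 gives the monic gcd x²-3x-10.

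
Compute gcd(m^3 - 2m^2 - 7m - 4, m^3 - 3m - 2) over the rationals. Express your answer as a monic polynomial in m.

Euclidean algorithm in ℚ[m]:
  m^3 - 2m^2 - 7m - 4 = (m^3 - 3m - 2) + (-2m^2 - 4m - 2)
  m^3 - 3m - 2 = (-(1/2)m + 1)(-2m^2 - 4m - 2) + (0)
Last nonzero remainder: -2m^2 - 4m - 2. Dividing through by -2 gives the monic gcd m^2 + 2m + 1.

m^2 + 2m + 1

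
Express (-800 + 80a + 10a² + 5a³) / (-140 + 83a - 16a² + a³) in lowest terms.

(200 + 30a + 5a²)/(35 - 12a + a²)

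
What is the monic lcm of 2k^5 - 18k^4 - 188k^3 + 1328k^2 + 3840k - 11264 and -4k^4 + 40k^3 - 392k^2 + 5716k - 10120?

k^7 - 6k^6 - 6k^5 - 653k^4 - 6898k^3 + 76488k^2 + 203904k - 647680

Repeated division with remainder:
  2k^5 - 18k^4 - 188k^3 + 1328k^2 + 3840k - 11264 = (-(1/2)k - 1/2)(-4k^4 + 40k^3 - 392k^2 + 5716k - 10120) + (-364k^3 + 3990k^2 + 1638k - 16324)
  -4k^4 + 40k^3 - 392k^2 + 5716k - 10120 = ((1/91)k + 25/2366)(-364k^3 + 3990k^2 + 1638k - 16324) + (-(76415/169)k^2 + (76415/13)k - 1681130/169)
  -364k^3 + 3990k^2 + 1638k - 16324 = ((61516/76415)k + 125398/76415)(-(76415/169)k^2 + (76415/13)k - 1681130/169) + (0)
Last nonzero remainder: -(76415/169)k^2 + (76415/13)k - 1681130/169. Dividing through by -76415/169 gives the monic gcd k^2 - 13k + 22.
Then lcm(f, g) = f·g / gcd(f, g); expanding and making the result monic gives the answer.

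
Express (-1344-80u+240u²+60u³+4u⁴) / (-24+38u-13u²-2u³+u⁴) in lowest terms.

(168+52u+4u²)/(3-4u+u²)

By polynomial division,
  4u⁴+60u³+240u²-80u-1344 = (4)(u⁴-2u³-13u²+38u-24) + (68u³+292u²-232u-1248)
  u⁴-2u³-13u²+38u-24 = ((1/68)u-107/1156)(68u³+292u²-232u-1248) + ((5040/289)u²+(10080/289)u-40320/289)
  68u³+292u²-232u-1248 = ((4913/1260)u+3757/420)((5040/289)u²+(10080/289)u-40320/289) + (0)
Last nonzero remainder: (5040/289)u²+(10080/289)u-40320/289. Dividing through by 5040/289 gives the monic gcd u²+2u-8.
Cancel u²+2u-8 from numerator and denominator to get the reduced form.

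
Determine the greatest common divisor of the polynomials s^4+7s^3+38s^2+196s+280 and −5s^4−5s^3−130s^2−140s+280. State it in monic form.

Repeated division with remainder:
  s^4+7s^3+38s^2+196s+280 = (−1/5)(−5s^4−5s^3−130s^2−140s+280) + (6s^3+12s^2+168s+336)
  −5s^4−5s^3−130s^2−140s+280 = (−(5/6)s+5/6)(6s^3+12s^2+168s+336) + (0)
Last nonzero remainder: 6s^3+12s^2+168s+336. Dividing through by 6 gives the monic gcd s^3+2s^2+28s+56.

s^3+2s^2+28s+56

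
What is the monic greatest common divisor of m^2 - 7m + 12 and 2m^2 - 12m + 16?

Repeated division with remainder:
  m^2 - 7m + 12 = (1/2)(2m^2 - 12m + 16) + (-m + 4)
  2m^2 - 12m + 16 = (-2m + 4)(-m + 4) + (0)
Last nonzero remainder: -m + 4. Dividing through by -1 gives the monic gcd m - 4.

m - 4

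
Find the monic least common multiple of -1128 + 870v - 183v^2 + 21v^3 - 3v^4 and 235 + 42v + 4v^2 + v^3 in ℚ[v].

By polynomial division,
  -3v^4 + 21v^3 - 183v^2 + 870v - 1128 = (-3v + 33)(v^3 + 4v^2 + 42v + 235) + (-189v^2 + 189v - 8883)
  v^3 + 4v^2 + 42v + 235 = (-(1/189)v - 5/189)(-189v^2 + 189v - 8883) + (0)
Last nonzero remainder: -189v^2 + 189v - 8883. Dividing through by -189 gives the monic gcd v^2 - v + 47.
Then lcm(f, g) = f·g / gcd(f, g); expanding and making the result monic gives the answer.

1880 - 1074v + 15v^2 + 26v^3 - 2v^4 + v^5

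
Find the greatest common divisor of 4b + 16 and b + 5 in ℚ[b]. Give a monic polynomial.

1

Apply the Euclidean algorithm:
  4b + 16 = (4)(b + 5) + (-4)
  b + 5 = (-(1/4)b - 5/4)(-4) + (0)
The last nonzero remainder is the constant -4, so the polynomials are coprime and gcd = 1.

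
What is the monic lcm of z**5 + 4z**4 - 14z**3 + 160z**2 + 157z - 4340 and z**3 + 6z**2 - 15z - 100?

z**6 + 9z**5 + 6z**4 + 90z**3 + 957z**2 - 3555z - 21700

By polynomial division,
  z**5 + 4z**4 - 14z**3 + 160z**2 + 157z - 4340 = (z**2 - 2z + 13)(z**3 + 6z**2 - 15z - 100) + (152z**2 + 152z - 3040)
  z**3 + 6z**2 - 15z - 100 = ((1/152)z + 5/152)(152z**2 + 152z - 3040) + (0)
Last nonzero remainder: 152z**2 + 152z - 3040. Dividing through by 152 gives the monic gcd z**2 + z - 20.
Then lcm(f, g) = f·g / gcd(f, g); expanding and making the result monic gives the answer.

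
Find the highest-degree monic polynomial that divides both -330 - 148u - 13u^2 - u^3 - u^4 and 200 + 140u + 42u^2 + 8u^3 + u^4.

Repeated division with remainder:
  -u^4 - u^3 - 13u^2 - 148u - 330 = (-1)(u^4 + 8u^3 + 42u^2 + 140u + 200) + (7u^3 + 29u^2 - 8u - 130)
  u^4 + 8u^3 + 42u^2 + 140u + 200 = ((1/7)u + 27/49)(7u^3 + 29u^2 - 8u - 130) + ((1331/49)u^2 + (7986/49)u + 13310/49)
  7u^3 + 29u^2 - 8u - 130 = ((343/1331)u - 637/1331)((1331/49)u^2 + (7986/49)u + 13310/49) + (0)
Last nonzero remainder: (1331/49)u^2 + (7986/49)u + 13310/49. Dividing through by 1331/49 gives the monic gcd u^2 + 6u + 10.

10 + 6u + u^2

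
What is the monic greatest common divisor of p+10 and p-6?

Repeated division with remainder:
  p+10 = (p-6) + (16)
  p-6 = ((1/16)p-3/8)(16) + (0)
The last nonzero remainder is the constant 16, so the polynomials are coprime and gcd = 1.

1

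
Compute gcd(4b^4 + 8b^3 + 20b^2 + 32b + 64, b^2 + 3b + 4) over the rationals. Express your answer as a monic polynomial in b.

By polynomial division,
  4b^4 + 8b^3 + 20b^2 + 32b + 64 = (4b^2 - 4b + 16)(b^2 + 3b + 4) + (0)
The last nonzero remainder b^2 + 3b + 4 is already monic.

b^2 + 3b + 4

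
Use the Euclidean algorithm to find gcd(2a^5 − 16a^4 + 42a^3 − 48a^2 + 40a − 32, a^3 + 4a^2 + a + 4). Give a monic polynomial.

a^2 + 1

By polynomial division,
  2a^5 − 16a^4 + 42a^3 − 48a^2 + 40a − 32 = (2a^2 − 24a + 136)(a^3 + 4a^2 + a + 4) + (−576a^2 − 576)
  a^3 + 4a^2 + a + 4 = (−(1/576)a − 1/144)(−576a^2 − 576) + (0)
Last nonzero remainder: −576a^2 − 576. Dividing through by −576 gives the monic gcd a^2 + 1.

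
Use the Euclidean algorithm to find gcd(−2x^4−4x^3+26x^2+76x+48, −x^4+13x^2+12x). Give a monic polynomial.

Apply the Euclidean algorithm:
  −2x^4−4x^3+26x^2+76x+48 = (2)(−x^4+13x^2+12x) + (−4x^3+52x+48)
  −x^4+13x^2+12x = ((1/4)x)(−4x^3+52x+48) + (0)
Last nonzero remainder: −4x^3+52x+48. Dividing through by −4 gives the monic gcd x^3−13x−12.

x^3−13x−12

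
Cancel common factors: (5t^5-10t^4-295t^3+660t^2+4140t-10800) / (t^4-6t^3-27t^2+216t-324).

(5t^2+5t-100)/(t-3)

Euclidean algorithm in ℚ[t]:
  5t^5-10t^4-295t^3+660t^2+4140t-10800 = (5t+20)(t^4-6t^3-27t^2+216t-324) + (-40t^3+120t^2+1440t-4320)
  t^4-6t^3-27t^2+216t-324 = (-(1/40)t+3/40)(-40t^3+120t^2+1440t-4320) + (0)
Last nonzero remainder: -40t^3+120t^2+1440t-4320. Dividing through by -40 gives the monic gcd t^3-3t^2-36t+108.
Cancel t^3-3t^2-36t+108 from numerator and denominator to get the reduced form.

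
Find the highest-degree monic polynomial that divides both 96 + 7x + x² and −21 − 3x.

1

Euclidean algorithm in ℚ[x]:
  x² + 7x + 96 = (−(1/3)x)(−3x − 21) + (96)
  −3x − 21 = (−(1/32)x − 7/32)(96) + (0)
The last nonzero remainder is the constant 96, so the polynomials are coprime and gcd = 1.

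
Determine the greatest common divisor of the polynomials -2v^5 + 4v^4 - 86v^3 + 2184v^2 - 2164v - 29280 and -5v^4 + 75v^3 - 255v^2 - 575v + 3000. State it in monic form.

v^3 - 10v^2 + v + 120

Apply the Euclidean algorithm:
  -2v^5 + 4v^4 - 86v^3 + 2184v^2 - 2164v - 29280 = ((2/5)v + 26/5)(-5v^4 + 75v^3 - 255v^2 - 575v + 3000) + (-374v^3 + 3740v^2 - 374v - 44880)
  -5v^4 + 75v^3 - 255v^2 - 575v + 3000 = ((5/374)v - 25/374)(-374v^3 + 3740v^2 - 374v - 44880) + (0)
Last nonzero remainder: -374v^3 + 3740v^2 - 374v - 44880. Dividing through by -374 gives the monic gcd v^3 - 10v^2 + v + 120.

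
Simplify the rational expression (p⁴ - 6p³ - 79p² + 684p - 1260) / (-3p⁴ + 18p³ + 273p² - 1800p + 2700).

(-p² + 13p - 42)/(3p² - 39p + 90)

Euclidean algorithm in ℚ[p]:
  p⁴ - 6p³ - 79p² + 684p - 1260 = (-1/3)(-3p⁴ + 18p³ + 273p² - 1800p + 2700) + (12p² + 84p - 360)
  -3p⁴ + 18p³ + 273p² - 1800p + 2700 = (-(1/4)p² + (13/4)p - 15/2)(12p² + 84p - 360) + (0)
Last nonzero remainder: 12p² + 84p - 360. Dividing through by 12 gives the monic gcd p² + 7p - 30.
Cancel p² + 7p - 30 from numerator and denominator to get the reduced form.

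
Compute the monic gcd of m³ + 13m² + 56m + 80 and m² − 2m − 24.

m + 4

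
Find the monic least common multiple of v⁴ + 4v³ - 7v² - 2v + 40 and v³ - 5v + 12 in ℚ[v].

By polynomial division,
  v⁴ + 4v³ - 7v² - 2v + 40 = (v + 4)(v³ - 5v + 12) + (-2v² + 6v - 8)
  v³ - 5v + 12 = (-(1/2)v - 3/2)(-2v² + 6v - 8) + (0)
Last nonzero remainder: -2v² + 6v - 8. Dividing through by -2 gives the monic gcd v² - 3v + 4.
Then lcm(f, g) = f·g / gcd(f, g); expanding and making the result monic gives the answer.

v⁵ + 7v⁴ + 5v³ - 23v² + 34v + 120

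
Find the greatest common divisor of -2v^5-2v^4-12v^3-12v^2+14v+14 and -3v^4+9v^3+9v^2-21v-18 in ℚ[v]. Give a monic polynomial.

v^2+2v+1

By polynomial division,
  -2v^5-2v^4-12v^3-12v^2+14v+14 = ((2/3)v+8/3)(-3v^4+9v^3+9v^2-21v-18) + (-42v^3-22v^2+82v+62)
  -3v^4+9v^3+9v^2-21v-18 = ((1/14)v-37/147)(-42v^3-22v^2+82v+62) + (-(352/147)v^2-(704/147)v-352/147)
  -42v^3-22v^2+82v+62 = ((3087/176)v-4557/176)(-(352/147)v^2-(704/147)v-352/147) + (0)
Last nonzero remainder: -(352/147)v^2-(704/147)v-352/147. Dividing through by -352/147 gives the monic gcd v^2+2v+1.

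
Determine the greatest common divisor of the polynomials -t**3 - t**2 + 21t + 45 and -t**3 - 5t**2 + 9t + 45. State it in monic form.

t + 3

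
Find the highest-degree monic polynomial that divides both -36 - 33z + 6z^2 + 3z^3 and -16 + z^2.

Apply the Euclidean algorithm:
  3z^3 + 6z^2 - 33z - 36 = (3z + 6)(z^2 - 16) + (15z + 60)
  z^2 - 16 = ((1/15)z - 4/15)(15z + 60) + (0)
Last nonzero remainder: 15z + 60. Dividing through by 15 gives the monic gcd z + 4.

4 + z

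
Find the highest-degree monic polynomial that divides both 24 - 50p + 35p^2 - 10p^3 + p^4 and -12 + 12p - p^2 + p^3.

-1 + p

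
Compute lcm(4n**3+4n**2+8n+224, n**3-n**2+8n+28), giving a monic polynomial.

n**4+3n**3+4n**2+60n+112

Apply the Euclidean algorithm:
  4n**3+4n**2+8n+224 = (4)(n**3-n**2+8n+28) + (8n**2-24n+112)
  n**3-n**2+8n+28 = ((1/8)n+1/4)(8n**2-24n+112) + (0)
Last nonzero remainder: 8n**2-24n+112. Dividing through by 8 gives the monic gcd n**2-3n+14.
Then lcm(f, g) = f·g / gcd(f, g); expanding and making the result monic gives the answer.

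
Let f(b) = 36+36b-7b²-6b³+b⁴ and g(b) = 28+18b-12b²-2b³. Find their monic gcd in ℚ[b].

Euclidean algorithm in ℚ[b]:
  b⁴-6b³-7b²+36b+36 = (-(1/2)b+6)(-2b³-12b²+18b+28) + (74b²-58b-132)
  -2b³-12b²+18b+28 = (-(1/37)b-251/1369)(74b²-58b-132) + ((5200/1369)b+5200/1369)
  74b²-58b-132 = ((50653/2600)b-45177/1300)((5200/1369)b+5200/1369) + (0)
Last nonzero remainder: (5200/1369)b+5200/1369. Dividing through by 5200/1369 gives the monic gcd b+1.

1+b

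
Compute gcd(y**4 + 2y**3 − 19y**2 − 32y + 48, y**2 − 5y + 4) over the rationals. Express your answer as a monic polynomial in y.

y**2 − 5y + 4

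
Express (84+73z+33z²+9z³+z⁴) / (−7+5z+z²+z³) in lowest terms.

By polynomial division,
  z⁴+9z³+33z²+73z+84 = (z+8)(z³+z²+5z−7) + (20z²+40z+140)
  z³+z²+5z−7 = ((1/20)z−1/20)(20z²+40z+140) + (0)
Last nonzero remainder: 20z²+40z+140. Dividing through by 20 gives the monic gcd z²+2z+7.
Cancel z²+2z+7 from numerator and denominator to get the reduced form.

(12+7z+z²)/(−1+z)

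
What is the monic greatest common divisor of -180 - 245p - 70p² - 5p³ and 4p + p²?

Euclidean algorithm in ℚ[p]:
  -5p³ - 70p² - 245p - 180 = (-5p - 50)(p² + 4p) + (-45p - 180)
  p² + 4p = (-(1/45)p)(-45p - 180) + (0)
Last nonzero remainder: -45p - 180. Dividing through by -45 gives the monic gcd p + 4.

4 + p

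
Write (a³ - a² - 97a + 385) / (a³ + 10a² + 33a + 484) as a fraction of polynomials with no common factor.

Euclidean algorithm in ℚ[a]:
  a³ - a² - 97a + 385 = (a³ + 10a² + 33a + 484) + (-11a² - 130a - 99)
  a³ + 10a² + 33a + 484 = (-(1/11)a + 20/121)(-11a² - 130a - 99) + ((5504/121)a + 5504/11)
  -11a² - 130a - 99 = (-(1331/5504)a - 1089/5504)((5504/121)a + 5504/11) + (0)
Last nonzero remainder: (5504/121)a + 5504/11. Dividing through by 5504/121 gives the monic gcd a + 11.
Cancel a + 11 from numerator and denominator to get the reduced form.

(a² - 12a + 35)/(a² - a + 44)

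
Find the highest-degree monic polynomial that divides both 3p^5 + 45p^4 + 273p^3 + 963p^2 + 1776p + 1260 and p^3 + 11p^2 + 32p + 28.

p^3 + 11p^2 + 32p + 28

By polynomial division,
  3p^5 + 45p^4 + 273p^3 + 963p^2 + 1776p + 1260 = (3p^2 + 12p + 45)(p^3 + 11p^2 + 32p + 28) + (0)
The last nonzero remainder p^3 + 11p^2 + 32p + 28 is already monic.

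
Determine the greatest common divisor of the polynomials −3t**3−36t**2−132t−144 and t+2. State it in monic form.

Repeated division with remainder:
  −3t**3−36t**2−132t−144 = (−3t**2−30t−72)(t+2) + (0)
The last nonzero remainder t+2 is already monic.

t+2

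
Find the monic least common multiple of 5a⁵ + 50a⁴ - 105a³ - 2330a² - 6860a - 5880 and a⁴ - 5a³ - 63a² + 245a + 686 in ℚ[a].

Euclidean algorithm in ℚ[a]:
  5a⁵ + 50a⁴ - 105a³ - 2330a² - 6860a - 5880 = (5a + 75)(a⁴ - 5a³ - 63a² + 245a + 686) + (585a³ + 1170a² - 28665a - 57330)
  a⁴ - 5a³ - 63a² + 245a + 686 = ((1/585)a - 7/585)(585a³ + 1170a² - 28665a - 57330) + (0)
Last nonzero remainder: 585a³ + 1170a² - 28665a - 57330. Dividing through by 585 gives the monic gcd a³ + 2a² - 49a - 98.
Then lcm(f, g) = f·g / gcd(f, g); expanding and making the result monic gives the answer.

a⁶ + 3a⁵ - 91a⁴ - 319a³ + 1890a² + 8428a + 8232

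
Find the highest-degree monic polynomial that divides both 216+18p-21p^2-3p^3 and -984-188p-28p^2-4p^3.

6+p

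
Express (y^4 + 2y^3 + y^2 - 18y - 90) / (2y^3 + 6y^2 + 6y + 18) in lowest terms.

(y^3 - y^2 + 4y - 30)/(2y^2 + 6)

Euclidean algorithm in ℚ[y]:
  y^4 + 2y^3 + y^2 - 18y - 90 = ((1/2)y - 1/2)(2y^3 + 6y^2 + 6y + 18) + (y^2 - 24y - 81)
  2y^3 + 6y^2 + 6y + 18 = (2y + 54)(y^2 - 24y - 81) + (1464y + 4392)
  y^2 - 24y - 81 = ((1/1464)y - 9/488)(1464y + 4392) + (0)
Last nonzero remainder: 1464y + 4392. Dividing through by 1464 gives the monic gcd y + 3.
Cancel y + 3 from numerator and denominator to get the reduced form.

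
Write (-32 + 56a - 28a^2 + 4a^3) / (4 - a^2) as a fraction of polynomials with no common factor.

(-16 + 20a - 4a^2)/(2 + a)

By polynomial division,
  4a^3 - 28a^2 + 56a - 32 = (-4a + 28)(-a^2 + 4) + (72a - 144)
  -a^2 + 4 = (-(1/72)a - 1/36)(72a - 144) + (0)
Last nonzero remainder: 72a - 144. Dividing through by 72 gives the monic gcd a - 2.
Cancel a - 2 from numerator and denominator to get the reduced form.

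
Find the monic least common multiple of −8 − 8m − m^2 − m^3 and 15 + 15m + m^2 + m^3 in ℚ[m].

120 + 120m + 23m^2 + 23m^3 + m^4 + m^5

Apply the Euclidean algorithm:
  −m^3 − m^2 − 8m − 8 = (−1)(m^3 + m^2 + 15m + 15) + (7m + 7)
  m^3 + m^2 + 15m + 15 = ((1/7)m^2 + 15/7)(7m + 7) + (0)
Last nonzero remainder: 7m + 7. Dividing through by 7 gives the monic gcd m + 1.
Then lcm(f, g) = f·g / gcd(f, g); expanding and making the result monic gives the answer.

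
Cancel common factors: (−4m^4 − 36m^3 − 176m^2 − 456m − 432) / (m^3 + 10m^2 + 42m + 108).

(−4m^2 − 20m − 24)/(m + 6)

Repeated division with remainder:
  −4m^4 − 36m^3 − 176m^2 − 456m − 432 = (−4m + 4)(m^3 + 10m^2 + 42m + 108) + (−48m^2 − 192m − 864)
  m^3 + 10m^2 + 42m + 108 = (−(1/48)m − 1/8)(−48m^2 − 192m − 864) + (0)
Last nonzero remainder: −48m^2 − 192m − 864. Dividing through by −48 gives the monic gcd m^2 + 4m + 18.
Cancel m^2 + 4m + 18 from numerator and denominator to get the reduced form.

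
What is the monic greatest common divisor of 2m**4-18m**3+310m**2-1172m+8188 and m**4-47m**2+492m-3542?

Repeated division with remainder:
  2m**4-18m**3+310m**2-1172m+8188 = (2)(m**4-47m**2+492m-3542) + (-18m**3+404m**2-2156m+15272)
  m**4-47m**2+492m-3542 = (-(1/18)m-101/81)(-18m**3+404m**2-2156m+15272) + ((27295/81)m**2-(109180/81)m+1255570/81)
  -18m**3+404m**2-2156m+15272 = (-(1458/27295)m+26892/27295)((27295/81)m**2-(109180/81)m+1255570/81) + (0)
Last nonzero remainder: (27295/81)m**2-(109180/81)m+1255570/81. Dividing through by 27295/81 gives the monic gcd m**2-4m+46.

m**2-4m+46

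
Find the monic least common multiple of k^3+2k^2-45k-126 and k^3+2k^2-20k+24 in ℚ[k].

k^5-2k^4-49k^3+62k^2+324k-504

Apply the Euclidean algorithm:
  k^3+2k^2-45k-126 = (k^3+2k^2-20k+24) + (-25k-150)
  k^3+2k^2-20k+24 = (-(1/25)k^2+(4/25)k-4/25)(-25k-150) + (0)
Last nonzero remainder: -25k-150. Dividing through by -25 gives the monic gcd k+6.
Then lcm(f, g) = f·g / gcd(f, g); expanding and making the result monic gives the answer.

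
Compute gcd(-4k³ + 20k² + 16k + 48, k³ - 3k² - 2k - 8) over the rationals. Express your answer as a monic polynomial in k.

By polynomial division,
  -4k³ + 20k² + 16k + 48 = (-4)(k³ - 3k² - 2k - 8) + (8k² + 8k + 16)
  k³ - 3k² - 2k - 8 = ((1/8)k - 1/2)(8k² + 8k + 16) + (0)
Last nonzero remainder: 8k² + 8k + 16. Dividing through by 8 gives the monic gcd k² + k + 2.

k² + k + 2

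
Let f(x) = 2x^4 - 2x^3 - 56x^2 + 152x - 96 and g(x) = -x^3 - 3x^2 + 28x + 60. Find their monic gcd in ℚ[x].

x + 6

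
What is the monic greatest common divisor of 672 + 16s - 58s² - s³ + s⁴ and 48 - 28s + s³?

Euclidean algorithm in ℚ[s]:
  s⁴ - s³ - 58s² + 16s + 672 = (s - 1)(s³ - 28s + 48) + (-30s² - 60s + 720)
  s³ - 28s + 48 = (-(1/30)s + 1/15)(-30s² - 60s + 720) + (0)
Last nonzero remainder: -30s² - 60s + 720. Dividing through by -30 gives the monic gcd s² + 2s - 24.

-24 + 2s + s²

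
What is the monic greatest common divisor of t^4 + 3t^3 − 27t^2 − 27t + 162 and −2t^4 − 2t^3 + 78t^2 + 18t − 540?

Euclidean algorithm in ℚ[t]:
  t^4 + 3t^3 − 27t^2 − 27t + 162 = (−1/2)(−2t^4 − 2t^3 + 78t^2 + 18t − 540) + (2t^3 + 12t^2 − 18t − 108)
  −2t^4 − 2t^3 + 78t^2 + 18t − 540 = (−t + 5)(2t^3 + 12t^2 − 18t − 108) + (0)
Last nonzero remainder: 2t^3 + 12t^2 − 18t − 108. Dividing through by 2 gives the monic gcd t^3 + 6t^2 − 9t − 54.

t^3 + 6t^2 − 9t − 54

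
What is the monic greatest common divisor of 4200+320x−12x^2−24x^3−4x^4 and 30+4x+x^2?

30+4x+x^2

By polynomial division,
  −4x^4−24x^3−12x^2+320x+4200 = (−4x^2−8x+140)(x^2+4x+30) + (0)
The last nonzero remainder x^2+4x+30 is already monic.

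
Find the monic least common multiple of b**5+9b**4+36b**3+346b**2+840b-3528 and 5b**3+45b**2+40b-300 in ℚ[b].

Euclidean algorithm in ℚ[b]:
  b**5+9b**4+36b**3+346b**2+840b-3528 = ((1/5)b**2+28/5)(5b**3+45b**2+40b-300) + (154b**2+616b-1848)
  5b**3+45b**2+40b-300 = ((5/154)b+25/154)(154b**2+616b-1848) + (0)
Last nonzero remainder: 154b**2+616b-1848. Dividing through by 154 gives the monic gcd b**2+4b-12.
Then lcm(f, g) = f·g / gcd(f, g); expanding and making the result monic gives the answer.

b**6+14b**5+81b**4+526b**3+2570b**2+672b-17640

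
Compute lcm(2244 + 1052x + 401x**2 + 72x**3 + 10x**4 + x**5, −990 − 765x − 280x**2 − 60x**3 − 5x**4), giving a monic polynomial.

6732 + 5400x + 2255x**2 + 617x**3 + 102x**4 + 13x**5 + x**6

By polynomial division,
  x**5 + 10x**4 + 72x**3 + 401x**2 + 1052x + 2244 = (−(1/5)x + 2/5)(−5x**4 − 60x**3 − 280x**2 − 765x − 990) + (40x**3 + 360x**2 + 1160x + 2640)
  −5x**4 − 60x**3 − 280x**2 − 765x − 990 = (−(1/8)x − 3/8)(40x**3 + 360x**2 + 1160x + 2640) + (0)
Last nonzero remainder: 40x**3 + 360x**2 + 1160x + 2640. Dividing through by 40 gives the monic gcd x**3 + 9x**2 + 29x + 66.
Then lcm(f, g) = f·g / gcd(f, g); expanding and making the result monic gives the answer.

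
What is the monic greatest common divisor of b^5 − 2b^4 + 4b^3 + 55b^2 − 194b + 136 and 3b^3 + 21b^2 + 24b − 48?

By polynomial division,
  b^5 − 2b^4 + 4b^3 + 55b^2 − 194b + 136 = ((1/3)b^2 − 3b + 59/3)(3b^3 + 21b^2 + 24b − 48) + (−270b^2 − 810b + 1080)
  3b^3 + 21b^2 + 24b − 48 = (−(1/90)b − 2/45)(−270b^2 − 810b + 1080) + (0)
Last nonzero remainder: −270b^2 − 810b + 1080. Dividing through by −270 gives the monic gcd b^2 + 3b − 4.

b^2 + 3b − 4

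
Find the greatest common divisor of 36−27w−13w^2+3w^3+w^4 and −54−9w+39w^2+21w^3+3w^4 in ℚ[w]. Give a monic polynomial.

−3+2w+w^2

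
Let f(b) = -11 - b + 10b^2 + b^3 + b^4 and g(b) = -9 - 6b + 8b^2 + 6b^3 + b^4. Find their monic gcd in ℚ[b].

-1 + b^2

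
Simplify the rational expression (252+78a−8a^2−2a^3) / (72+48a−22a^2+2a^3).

(−21−10a−a^2)/(−6−5a+a^2)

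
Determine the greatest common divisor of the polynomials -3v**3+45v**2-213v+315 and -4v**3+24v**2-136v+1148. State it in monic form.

v-7

Euclidean algorithm in ℚ[v]:
  -3v**3+45v**2-213v+315 = (3/4)(-4v**3+24v**2-136v+1148) + (27v**2-111v-546)
  -4v**3+24v**2-136v+1148 = (-(4/27)v+68/243)(27v**2-111v-546) + (-(15052/81)v+105364/81)
  27v**2-111v-546 = (-(2187/15052)v-3159/7526)(-(15052/81)v+105364/81) + (0)
Last nonzero remainder: -(15052/81)v+105364/81. Dividing through by -15052/81 gives the monic gcd v-7.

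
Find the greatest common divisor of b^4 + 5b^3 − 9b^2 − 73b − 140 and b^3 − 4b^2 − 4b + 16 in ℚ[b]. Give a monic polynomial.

By polynomial division,
  b^4 + 5b^3 − 9b^2 − 73b − 140 = (b + 9)(b^3 − 4b^2 − 4b + 16) + (31b^2 − 53b − 284)
  b^3 − 4b^2 − 4b + 16 = ((1/31)b − 71/961)(31b^2 − 53b − 284) + ((1197/961)b − 4788/961)
  31b^2 − 53b − 284 = ((29791/1197)b + 68231/1197)((1197/961)b − 4788/961) + (0)
Last nonzero remainder: (1197/961)b − 4788/961. Dividing through by 1197/961 gives the monic gcd b − 4.

b − 4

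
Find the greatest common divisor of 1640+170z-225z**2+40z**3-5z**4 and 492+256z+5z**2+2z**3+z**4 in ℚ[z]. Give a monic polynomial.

Repeated division with remainder:
  -5z**4+40z**3-225z**2+170z+1640 = (-5)(z**4+2z**3+5z**2+256z+492) + (50z**3-200z**2+1450z+4100)
  z**4+2z**3+5z**2+256z+492 = ((1/50)z+3/25)(50z**3-200z**2+1450z+4100) + (0)
Last nonzero remainder: 50z**3-200z**2+1450z+4100. Dividing through by 50 gives the monic gcd z**3-4z**2+29z+82.

82+29z-4z**2+z**3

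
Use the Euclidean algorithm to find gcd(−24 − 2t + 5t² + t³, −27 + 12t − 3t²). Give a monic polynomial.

1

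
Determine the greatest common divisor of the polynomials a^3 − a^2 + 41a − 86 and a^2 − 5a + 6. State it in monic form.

Euclidean algorithm in ℚ[a]:
  a^3 − a^2 + 41a − 86 = (a + 4)(a^2 − 5a + 6) + (55a − 110)
  a^2 − 5a + 6 = ((1/55)a − 3/55)(55a − 110) + (0)
Last nonzero remainder: 55a − 110. Dividing through by 55 gives the monic gcd a − 2.

a − 2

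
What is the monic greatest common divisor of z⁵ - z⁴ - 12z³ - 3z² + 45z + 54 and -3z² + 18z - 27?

Apply the Euclidean algorithm:
  z⁵ - z⁴ - 12z³ - 3z² + 45z + 54 = (-(1/3)z³ - (5/3)z² - 3z - 2)(-3z² + 18z - 27) + (0)
Last nonzero remainder: -3z² + 18z - 27. Dividing through by -3 gives the monic gcd z² - 6z + 9.

z² - 6z + 9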